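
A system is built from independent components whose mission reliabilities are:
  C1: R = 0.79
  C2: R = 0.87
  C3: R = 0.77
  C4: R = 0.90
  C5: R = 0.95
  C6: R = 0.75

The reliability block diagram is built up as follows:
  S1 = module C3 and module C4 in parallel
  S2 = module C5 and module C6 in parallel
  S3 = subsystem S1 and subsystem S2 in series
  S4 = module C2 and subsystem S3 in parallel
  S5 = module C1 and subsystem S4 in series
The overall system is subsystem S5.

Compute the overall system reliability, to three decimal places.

Parallel (C3 and C4): 1 − (1 − 0.77000)(1 − 0.90000) = 0.97700
Parallel (C5 and C6): 1 − (1 − 0.95000)(1 − 0.75000) = 0.98750
Series ([0.97700] and [0.98750]): 0.97700 × 0.98750 = 0.96479
Parallel (C2 and [0.96479]): 1 − (1 − 0.87000)(1 − 0.96479) = 0.99542
Series (C1 and [0.99542]): 0.79000 × 0.99542 = 0.786

0.786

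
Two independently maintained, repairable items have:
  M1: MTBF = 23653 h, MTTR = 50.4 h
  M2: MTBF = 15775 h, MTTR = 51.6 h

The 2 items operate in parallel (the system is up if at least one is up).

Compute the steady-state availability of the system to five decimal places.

0.99999

A(M1) = MTBF/(MTBF+MTTR) = 23653/(23653+50.4) = 0.997874
A(M2) = MTBF/(MTBF+MTTR) = 15775/(15775+51.6) = 0.996740
Parallel availability: 1 − (1 − 0.997874)(1 − 0.996740) = 0.99999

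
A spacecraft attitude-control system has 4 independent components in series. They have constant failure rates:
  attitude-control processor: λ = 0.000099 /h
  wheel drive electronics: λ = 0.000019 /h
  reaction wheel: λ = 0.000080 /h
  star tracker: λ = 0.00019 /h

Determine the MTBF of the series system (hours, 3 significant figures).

2580

Series of exponential components: λ_sys = Σ λ_i
λ_sys = 0.000099 + 0.000019 + 0.000080 + 0.00019 = 3.8800e-04 /h
MTBF = 1 / λ_sys = 2580 h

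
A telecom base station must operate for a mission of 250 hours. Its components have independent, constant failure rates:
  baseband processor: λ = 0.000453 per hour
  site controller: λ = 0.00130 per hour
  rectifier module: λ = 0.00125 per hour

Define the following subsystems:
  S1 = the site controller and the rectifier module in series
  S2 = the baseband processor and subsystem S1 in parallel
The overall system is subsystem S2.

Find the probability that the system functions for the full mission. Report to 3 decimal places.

0.950

R(baseband processor) = exp(−0.000453 × 250) = 0.89293
R(site controller) = exp(−0.00130 × 250) = 0.72253
R(rectifier module) = exp(−0.00125 × 250) = 0.73162
Series (site controller and rectifier module): 0.72253 × 0.73162 = 0.52862
Parallel (baseband processor and [0.52862]): 1 − (1 − 0.89293)(1 − 0.52862) = 0.950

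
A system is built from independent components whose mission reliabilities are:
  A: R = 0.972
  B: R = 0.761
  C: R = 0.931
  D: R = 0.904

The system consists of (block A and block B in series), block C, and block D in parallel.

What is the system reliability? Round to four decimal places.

0.9983

Series (A and B): 0.972000 × 0.761000 = 0.739692
Parallel ([0.739692], C, and D): 1 − (1 − 0.739692)(1 − 0.931000)(1 − 0.904000) = 0.9983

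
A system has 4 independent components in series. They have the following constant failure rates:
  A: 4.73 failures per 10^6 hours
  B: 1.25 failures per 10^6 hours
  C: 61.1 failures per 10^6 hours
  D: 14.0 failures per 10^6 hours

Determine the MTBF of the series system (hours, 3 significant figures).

Series of exponential components: λ_sys = Σ λ_i
λ_sys = 0.00000473 + 0.00000125 + 0.0000611 + 0.0000140 = 8.1080e-05 /h
MTBF = 1 / λ_sys = 12300 h

12300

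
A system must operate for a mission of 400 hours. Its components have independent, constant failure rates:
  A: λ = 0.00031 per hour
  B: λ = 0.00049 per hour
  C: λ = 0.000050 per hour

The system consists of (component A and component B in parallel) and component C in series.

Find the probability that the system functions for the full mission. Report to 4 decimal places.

0.9599

R(A) = exp(−0.00031 × 400) = 0.883380
R(B) = exp(−0.00049 × 400) = 0.822012
R(C) = exp(−0.000050 × 400) = 0.980199
Parallel (A and B): 1 − (1 − 0.883380)(1 − 0.822012) = 0.979243
Series ([0.979243] and C): 0.979243 × 0.980199 = 0.9599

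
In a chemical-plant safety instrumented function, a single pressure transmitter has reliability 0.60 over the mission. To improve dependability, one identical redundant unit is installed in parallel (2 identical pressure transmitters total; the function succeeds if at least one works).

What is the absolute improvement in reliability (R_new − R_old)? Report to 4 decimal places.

R_before = 0.60
R_after = 1 − (1 − 0.60)^2 = 0.8400
ΔR = 0.8400 − 0.60 = 0.2400

0.2400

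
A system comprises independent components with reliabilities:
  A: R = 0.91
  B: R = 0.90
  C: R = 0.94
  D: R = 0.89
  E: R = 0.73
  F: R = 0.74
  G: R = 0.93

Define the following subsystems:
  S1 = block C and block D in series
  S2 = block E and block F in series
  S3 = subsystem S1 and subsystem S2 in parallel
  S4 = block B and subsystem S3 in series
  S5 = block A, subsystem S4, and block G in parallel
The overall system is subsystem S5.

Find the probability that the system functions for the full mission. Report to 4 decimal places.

0.9989

Series (C and D): 0.940000 × 0.890000 = 0.836600
Series (E and F): 0.730000 × 0.740000 = 0.540200
Parallel ([0.836600] and [0.540200]): 1 − (1 − 0.836600)(1 − 0.540200) = 0.924869
Series (B and [0.924869]): 0.900000 × 0.924869 = 0.832382
Parallel (A, [0.832382], and G): 1 − (1 − 0.910000)(1 − 0.832382)(1 − 0.930000) = 0.9989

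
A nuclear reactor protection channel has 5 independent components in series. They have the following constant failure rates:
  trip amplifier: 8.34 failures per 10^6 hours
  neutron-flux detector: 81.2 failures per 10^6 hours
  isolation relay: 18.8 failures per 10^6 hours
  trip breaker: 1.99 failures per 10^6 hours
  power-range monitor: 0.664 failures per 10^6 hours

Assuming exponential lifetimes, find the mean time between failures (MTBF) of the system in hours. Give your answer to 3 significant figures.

9010

Series of exponential components: λ_sys = Σ λ_i
λ_sys = 0.00000834 + 0.0000812 + 0.0000188 + 0.00000199 + 0.000000664 = 1.1099e-04 /h
MTBF = 1 / λ_sys = 9010 h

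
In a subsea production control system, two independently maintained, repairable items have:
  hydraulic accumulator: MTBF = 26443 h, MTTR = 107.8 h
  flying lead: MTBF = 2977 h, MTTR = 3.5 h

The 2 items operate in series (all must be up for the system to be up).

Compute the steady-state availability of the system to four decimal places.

0.9948

A(hydraulic accumulator) = MTBF/(MTBF+MTTR) = 26443/(26443+107.8) = 0.995940
A(flying lead) = MTBF/(MTBF+MTTR) = 2977/(2977+3.5) = 0.998826
Series availability: 0.995940 × 0.998826 = 0.9948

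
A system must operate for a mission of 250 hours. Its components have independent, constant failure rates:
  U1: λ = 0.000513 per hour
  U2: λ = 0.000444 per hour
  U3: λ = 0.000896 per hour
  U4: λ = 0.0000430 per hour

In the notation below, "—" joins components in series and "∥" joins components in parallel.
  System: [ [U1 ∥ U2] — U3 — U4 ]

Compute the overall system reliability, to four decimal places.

R(U1) = exp(−0.000513 × 250) = 0.879633
R(U2) = exp(−0.000444 × 250) = 0.894939
R(U3) = exp(−0.000896 × 250) = 0.799315
R(U4) = exp(−0.0000430 × 250) = 0.989308
Parallel (U1 and U2): 1 − (1 − 0.879633)(1 − 0.894939) = 0.987354
Series ([0.987354], U3, and U4): 0.987354 × 0.799315 × 0.989308 = 0.7808

0.7808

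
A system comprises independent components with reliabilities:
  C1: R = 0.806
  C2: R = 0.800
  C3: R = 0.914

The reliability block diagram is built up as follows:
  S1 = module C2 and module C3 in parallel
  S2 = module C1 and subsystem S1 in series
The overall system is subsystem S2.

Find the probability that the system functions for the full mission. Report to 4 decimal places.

0.7921

Parallel (C2 and C3): 1 − (1 − 0.800000)(1 − 0.914000) = 0.982800
Series (C1 and [0.982800]): 0.806000 × 0.982800 = 0.7921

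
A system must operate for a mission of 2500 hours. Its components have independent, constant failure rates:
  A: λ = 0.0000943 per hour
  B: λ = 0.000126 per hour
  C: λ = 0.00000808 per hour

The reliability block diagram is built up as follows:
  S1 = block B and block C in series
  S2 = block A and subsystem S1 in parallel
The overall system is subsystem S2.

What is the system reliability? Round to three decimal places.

0.940

R(A) = exp(−0.0000943 × 2500) = 0.78998
R(B) = exp(−0.000126 × 2500) = 0.72979
R(C) = exp(−0.00000808 × 2500) = 0.98000
Series (B and C): 0.72979 × 0.98000 = 0.71519
Parallel (A and [0.71519]): 1 − (1 − 0.78998)(1 − 0.71519) = 0.940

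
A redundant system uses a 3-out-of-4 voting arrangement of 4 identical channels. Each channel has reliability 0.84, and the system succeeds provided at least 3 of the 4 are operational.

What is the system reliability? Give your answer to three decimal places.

0.877

R = Σ_{i=3}^{4} C(4,i) p^i (1−p)^{4−i} with p = 0.84
C(4,3)·0.84^3·0.16^1 = 0.37933
C(4,4)·0.84^4·0.16^0 = 0.49787
Sum = 0.877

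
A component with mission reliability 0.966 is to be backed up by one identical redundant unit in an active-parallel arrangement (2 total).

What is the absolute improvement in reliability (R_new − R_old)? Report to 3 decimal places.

R_before = 0.966
R_after = 1 − (1 − 0.966)^2 = 0.999
ΔR = 0.999 − 0.966 = 0.033

0.033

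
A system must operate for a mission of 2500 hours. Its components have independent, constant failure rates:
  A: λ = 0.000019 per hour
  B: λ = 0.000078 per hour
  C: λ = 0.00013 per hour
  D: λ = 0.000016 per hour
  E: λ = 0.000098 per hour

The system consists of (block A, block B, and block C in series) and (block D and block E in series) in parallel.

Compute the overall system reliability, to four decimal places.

0.8926

R(A) = exp(−0.000019 × 2500) = 0.953610
R(B) = exp(−0.000078 × 2500) = 0.822835
R(C) = exp(−0.00013 × 2500) = 0.722527
R(D) = exp(−0.000016 × 2500) = 0.960789
R(E) = exp(−0.000098 × 2500) = 0.782705
Series (A, B, and C): 0.953610 × 0.822835 × 0.722527 = 0.566941
Series (D and E): 0.960789 × 0.782705 = 0.752014
Parallel ([0.566941] and [0.752014]): 1 − (1 − 0.566941)(1 − 0.752014) = 0.8926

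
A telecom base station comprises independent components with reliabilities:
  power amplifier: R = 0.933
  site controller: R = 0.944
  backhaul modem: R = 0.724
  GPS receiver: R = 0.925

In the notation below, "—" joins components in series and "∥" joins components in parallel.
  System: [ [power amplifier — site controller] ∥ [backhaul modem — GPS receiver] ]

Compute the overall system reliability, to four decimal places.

0.9606

Series (power amplifier and site controller): 0.933000 × 0.944000 = 0.880752
Series (backhaul modem and GPS receiver): 0.724000 × 0.925000 = 0.669700
Parallel ([0.880752] and [0.669700]): 1 − (1 − 0.880752)(1 − 0.669700) = 0.9606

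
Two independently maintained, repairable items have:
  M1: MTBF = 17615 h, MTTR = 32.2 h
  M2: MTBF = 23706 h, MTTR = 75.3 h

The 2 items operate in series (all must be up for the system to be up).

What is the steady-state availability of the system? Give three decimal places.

0.995

A(M1) = MTBF/(MTBF+MTTR) = 17615/(17615+32.2) = 0.998175
A(M2) = MTBF/(MTBF+MTTR) = 23706/(23706+75.3) = 0.996834
Series availability: 0.998175 × 0.996834 = 0.995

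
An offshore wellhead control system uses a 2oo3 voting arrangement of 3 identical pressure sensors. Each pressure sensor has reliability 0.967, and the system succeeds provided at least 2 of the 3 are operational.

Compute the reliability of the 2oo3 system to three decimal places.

R = Σ_{i=2}^{3} C(3,i) p^i (1−p)^{3−i} with p = 0.967
C(3,2)·0.967^2·0.033^1 = 0.09257
C(3,3)·0.967^3·0.033^0 = 0.90423
Sum = 0.997

0.997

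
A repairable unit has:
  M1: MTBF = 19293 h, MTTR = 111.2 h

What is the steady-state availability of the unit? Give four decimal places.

0.9943

A(M1) = MTBF/(MTBF+MTTR) = 19293/(19293+111.2) = 0.9943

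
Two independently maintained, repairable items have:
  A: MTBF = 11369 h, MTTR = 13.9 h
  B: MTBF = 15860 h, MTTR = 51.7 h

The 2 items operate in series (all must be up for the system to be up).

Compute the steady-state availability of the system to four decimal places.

0.9955

A(A) = MTBF/(MTBF+MTTR) = 11369/(11369+13.9) = 0.998779
A(B) = MTBF/(MTBF+MTTR) = 15860/(15860+51.7) = 0.996751
Series availability: 0.998779 × 0.996751 = 0.9955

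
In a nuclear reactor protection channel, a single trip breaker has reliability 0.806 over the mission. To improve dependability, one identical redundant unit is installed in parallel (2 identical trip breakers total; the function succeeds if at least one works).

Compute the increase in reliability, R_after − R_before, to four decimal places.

0.1564

R_before = 0.806
R_after = 1 − (1 − 0.806)^2 = 0.9624
ΔR = 0.9624 − 0.806 = 0.1564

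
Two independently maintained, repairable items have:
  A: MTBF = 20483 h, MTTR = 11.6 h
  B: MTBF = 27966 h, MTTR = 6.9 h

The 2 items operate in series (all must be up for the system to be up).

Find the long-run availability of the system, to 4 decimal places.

A(A) = MTBF/(MTBF+MTTR) = 20483/(20483+11.6) = 0.999434
A(B) = MTBF/(MTBF+MTTR) = 27966/(27966+6.9) = 0.999753
Series availability: 0.999434 × 0.999753 = 0.9992

0.9992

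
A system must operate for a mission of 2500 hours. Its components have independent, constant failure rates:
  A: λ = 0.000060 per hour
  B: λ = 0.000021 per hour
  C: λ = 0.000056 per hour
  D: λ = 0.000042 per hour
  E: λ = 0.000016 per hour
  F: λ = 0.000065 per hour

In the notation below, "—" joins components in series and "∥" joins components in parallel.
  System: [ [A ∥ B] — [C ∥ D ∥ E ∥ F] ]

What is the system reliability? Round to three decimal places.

R(A) = exp(−0.000060 × 2500) = 0.86071
R(B) = exp(−0.000021 × 2500) = 0.94885
R(C) = exp(−0.000056 × 2500) = 0.86936
R(D) = exp(−0.000042 × 2500) = 0.90032
R(E) = exp(−0.000016 × 2500) = 0.96079
R(F) = exp(−0.000065 × 2500) = 0.85002
Parallel (A and B): 1 − (1 − 0.86071)(1 − 0.94885) = 0.99288
Parallel (C, D, E, and F): 1 − (1 − 0.86936)(1 − 0.90032)(1 − 0.96079)(1 − 0.85002) = 0.99992
Series ([0.99288] and [0.99992]): 0.99288 × 0.99992 = 0.993

0.993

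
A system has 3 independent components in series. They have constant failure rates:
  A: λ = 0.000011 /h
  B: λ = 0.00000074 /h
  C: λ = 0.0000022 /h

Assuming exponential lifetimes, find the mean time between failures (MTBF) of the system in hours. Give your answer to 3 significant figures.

71700

Series of exponential components: λ_sys = Σ λ_i
λ_sys = 0.000011 + 0.00000074 + 0.0000022 = 1.3940e-05 /h
MTBF = 1 / λ_sys = 71700 h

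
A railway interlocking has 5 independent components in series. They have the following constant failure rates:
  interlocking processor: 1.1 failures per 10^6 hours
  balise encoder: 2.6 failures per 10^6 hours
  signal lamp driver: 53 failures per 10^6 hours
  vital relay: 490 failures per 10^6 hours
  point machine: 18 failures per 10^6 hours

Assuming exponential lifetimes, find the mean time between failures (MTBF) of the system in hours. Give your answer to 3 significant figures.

Series of exponential components: λ_sys = Σ λ_i
λ_sys = 0.0000011 + 0.0000026 + 0.000053 + 0.00049 + 0.000018 = 5.6470e-04 /h
MTBF = 1 / λ_sys = 1770 h

1770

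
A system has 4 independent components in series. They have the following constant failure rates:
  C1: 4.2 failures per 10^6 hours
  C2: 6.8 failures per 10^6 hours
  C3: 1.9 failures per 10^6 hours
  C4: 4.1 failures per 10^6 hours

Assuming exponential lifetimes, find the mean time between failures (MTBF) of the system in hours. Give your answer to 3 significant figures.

58800

Series of exponential components: λ_sys = Σ λ_i
λ_sys = 0.0000042 + 0.0000068 + 0.0000019 + 0.0000041 = 1.7000e-05 /h
MTBF = 1 / λ_sys = 58800 h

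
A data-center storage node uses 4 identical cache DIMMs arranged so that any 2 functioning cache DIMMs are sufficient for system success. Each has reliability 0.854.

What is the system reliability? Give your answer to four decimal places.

0.9889

R = Σ_{i=2}^{4} C(4,i) p^i (1−p)^{4−i} with p = 0.854
C(4,2)·0.854^2·0.146^2 = 0.093277
C(4,3)·0.854^3·0.146^1 = 0.363736
C(4,4)·0.854^4·0.146^0 = 0.531902
Sum = 0.9889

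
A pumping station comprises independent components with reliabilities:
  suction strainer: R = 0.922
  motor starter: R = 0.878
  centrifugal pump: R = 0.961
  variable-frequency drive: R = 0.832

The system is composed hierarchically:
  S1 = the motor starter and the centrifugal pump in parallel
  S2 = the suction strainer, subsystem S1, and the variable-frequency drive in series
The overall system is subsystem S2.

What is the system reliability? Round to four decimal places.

Parallel (motor starter and centrifugal pump): 1 − (1 − 0.878000)(1 − 0.961000) = 0.995242
Series (suction strainer, [0.995242], and variable-frequency drive): 0.922000 × 0.995242 × 0.832000 = 0.7635

0.7635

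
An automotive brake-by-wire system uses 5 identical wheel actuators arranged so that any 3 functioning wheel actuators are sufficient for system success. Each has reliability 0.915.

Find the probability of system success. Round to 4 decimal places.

0.9946

R = Σ_{i=3}^{5} C(5,i) p^i (1−p)^{5−i} with p = 0.915
C(5,3)·0.915^3·0.085^2 = 0.055348
C(5,4)·0.915^4·0.085^1 = 0.297902
C(5,5)·0.915^5·0.085^0 = 0.641365
Sum = 0.9946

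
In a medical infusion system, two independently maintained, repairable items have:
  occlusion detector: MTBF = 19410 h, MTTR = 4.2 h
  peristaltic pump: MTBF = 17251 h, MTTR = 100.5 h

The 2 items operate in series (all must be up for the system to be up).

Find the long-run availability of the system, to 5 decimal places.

A(occlusion detector) = MTBF/(MTBF+MTTR) = 19410/(19410+4.2) = 0.999784
A(peristaltic pump) = MTBF/(MTBF+MTTR) = 17251/(17251+100.5) = 0.994208
Series availability: 0.999784 × 0.994208 = 0.99399

0.99399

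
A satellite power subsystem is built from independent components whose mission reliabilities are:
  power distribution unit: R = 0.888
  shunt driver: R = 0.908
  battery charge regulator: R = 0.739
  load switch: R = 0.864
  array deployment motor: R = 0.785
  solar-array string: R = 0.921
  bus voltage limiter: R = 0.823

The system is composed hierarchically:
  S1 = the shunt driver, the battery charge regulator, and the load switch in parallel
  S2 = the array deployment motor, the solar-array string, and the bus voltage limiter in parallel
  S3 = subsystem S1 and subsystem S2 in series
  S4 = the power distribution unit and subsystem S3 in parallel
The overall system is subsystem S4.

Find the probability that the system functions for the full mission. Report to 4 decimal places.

Parallel (shunt driver, battery charge regulator, and load switch): 1 − (1 − 0.908000)(1 − 0.739000)(1 − 0.864000) = 0.996734
Parallel (array deployment motor, solar-array string, and bus voltage limiter): 1 − (1 − 0.785000)(1 − 0.921000)(1 − 0.823000) = 0.996994
Series ([0.996734] and [0.996994]): 0.996734 × 0.996994 = 0.993738
Parallel (power distribution unit and [0.993738]): 1 − (1 − 0.888000)(1 − 0.993738) = 0.9993

0.9993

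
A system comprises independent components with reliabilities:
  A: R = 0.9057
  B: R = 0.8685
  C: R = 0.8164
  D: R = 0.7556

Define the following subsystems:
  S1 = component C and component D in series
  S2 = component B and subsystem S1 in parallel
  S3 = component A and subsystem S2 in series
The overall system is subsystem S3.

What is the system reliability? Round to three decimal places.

0.860

Series (C and D): 0.81640 × 0.75560 = 0.61687
Parallel (B and [0.61687]): 1 − (1 − 0.86850)(1 − 0.61687) = 0.94962
Series (A and [0.94962]): 0.90570 × 0.94962 = 0.860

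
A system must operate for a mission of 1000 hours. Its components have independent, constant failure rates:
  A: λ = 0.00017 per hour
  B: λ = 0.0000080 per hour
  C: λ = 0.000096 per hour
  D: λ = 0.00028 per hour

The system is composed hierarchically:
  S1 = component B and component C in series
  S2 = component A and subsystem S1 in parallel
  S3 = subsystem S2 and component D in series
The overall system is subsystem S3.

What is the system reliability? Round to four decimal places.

R(A) = exp(−0.00017 × 1000) = 0.843665
R(B) = exp(−0.0000080 × 1000) = 0.992032
R(C) = exp(−0.000096 × 1000) = 0.908464
R(D) = exp(−0.00028 × 1000) = 0.755784
Series (B and C): 0.992032 × 0.908464 = 0.901225
Parallel (A and [0.901225]): 1 − (1 − 0.843665)(1 − 0.901225) = 0.984558
Series ([0.984558] and D): 0.984558 × 0.755784 = 0.7441

0.7441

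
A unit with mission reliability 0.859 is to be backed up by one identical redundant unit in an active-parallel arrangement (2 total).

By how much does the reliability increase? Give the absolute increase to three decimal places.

0.121

R_before = 0.859
R_after = 1 − (1 − 0.859)^2 = 0.980
ΔR = 0.980 − 0.859 = 0.121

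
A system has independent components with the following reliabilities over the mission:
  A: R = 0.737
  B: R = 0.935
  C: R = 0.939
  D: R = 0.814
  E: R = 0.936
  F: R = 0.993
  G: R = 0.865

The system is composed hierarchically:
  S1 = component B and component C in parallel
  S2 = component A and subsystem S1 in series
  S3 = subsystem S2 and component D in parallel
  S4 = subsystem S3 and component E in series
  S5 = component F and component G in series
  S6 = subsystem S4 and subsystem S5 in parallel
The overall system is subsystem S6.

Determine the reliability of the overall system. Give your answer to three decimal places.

0.984

Parallel (B and C): 1 − (1 − 0.93500)(1 − 0.93900) = 0.99604
Series (A and [0.99604]): 0.73700 × 0.99604 = 0.73408
Parallel ([0.73408] and D): 1 − (1 − 0.73408)(1 − 0.81400) = 0.95054
Series ([0.95054] and E): 0.95054 × 0.93600 = 0.88971
Series (F and G): 0.99300 × 0.86500 = 0.85895
Parallel ([0.88971] and [0.85895]): 1 − (1 − 0.88971)(1 − 0.85895) = 0.984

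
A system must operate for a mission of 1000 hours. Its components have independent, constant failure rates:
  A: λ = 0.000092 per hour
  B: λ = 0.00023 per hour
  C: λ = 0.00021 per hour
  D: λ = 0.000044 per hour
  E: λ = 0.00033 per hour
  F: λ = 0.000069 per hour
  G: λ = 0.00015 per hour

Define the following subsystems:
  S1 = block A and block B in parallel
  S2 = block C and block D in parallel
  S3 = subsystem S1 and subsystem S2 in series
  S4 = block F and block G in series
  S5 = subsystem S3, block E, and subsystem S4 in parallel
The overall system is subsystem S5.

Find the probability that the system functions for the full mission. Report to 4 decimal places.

0.9986

R(A) = exp(−0.000092 × 1000) = 0.912105
R(B) = exp(−0.00023 × 1000) = 0.794534
R(C) = exp(−0.00021 × 1000) = 0.810584
R(D) = exp(−0.000044 × 1000) = 0.956954
R(E) = exp(−0.00033 × 1000) = 0.718924
R(F) = exp(−0.000069 × 1000) = 0.933327
R(G) = exp(−0.00015 × 1000) = 0.860708
Parallel (A and B): 1 − (1 − 0.912105)(1 − 0.794534) = 0.981941
Parallel (C and D): 1 − (1 − 0.810584)(1 − 0.956954) = 0.991846
Series ([0.981941] and [0.991846]): 0.981941 × 0.991846 = 0.973934
Series (F and G): 0.933327 × 0.860708 = 0.803322
Parallel ([0.973934], E, and [0.803322]): 1 − (1 − 0.973934)(1 − 0.718924)(1 − 0.803322) = 0.9986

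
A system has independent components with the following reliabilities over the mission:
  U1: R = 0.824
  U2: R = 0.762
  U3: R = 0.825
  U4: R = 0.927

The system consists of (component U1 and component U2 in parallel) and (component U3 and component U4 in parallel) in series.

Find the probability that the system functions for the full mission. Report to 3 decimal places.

0.946

Parallel (U1 and U2): 1 − (1 − 0.82400)(1 − 0.76200) = 0.95811
Parallel (U3 and U4): 1 − (1 − 0.82500)(1 − 0.92700) = 0.98723
Series ([0.95811] and [0.98723]): 0.95811 × 0.98723 = 0.946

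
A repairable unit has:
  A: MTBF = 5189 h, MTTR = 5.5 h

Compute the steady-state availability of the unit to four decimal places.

0.9989

A(A) = MTBF/(MTBF+MTTR) = 5189/(5189+5.5) = 0.9989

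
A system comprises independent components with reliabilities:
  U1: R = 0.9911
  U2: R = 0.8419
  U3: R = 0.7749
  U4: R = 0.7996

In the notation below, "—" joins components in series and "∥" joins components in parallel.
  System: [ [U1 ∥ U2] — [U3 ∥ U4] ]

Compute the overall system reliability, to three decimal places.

0.954

Parallel (U1 and U2): 1 − (1 − 0.99110)(1 − 0.84190) = 0.99859
Parallel (U3 and U4): 1 − (1 − 0.77490)(1 − 0.79960) = 0.95489
Series ([0.99859] and [0.95489]): 0.99859 × 0.95489 = 0.954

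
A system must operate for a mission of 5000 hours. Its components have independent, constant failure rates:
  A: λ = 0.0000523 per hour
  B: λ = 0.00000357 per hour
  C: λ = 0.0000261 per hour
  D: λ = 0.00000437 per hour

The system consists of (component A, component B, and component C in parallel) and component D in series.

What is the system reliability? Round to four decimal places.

R(A) = exp(−0.0000523 × 5000) = 0.769896
R(B) = exp(−0.00000357 × 5000) = 0.982308
R(C) = exp(−0.0000261 × 5000) = 0.877656
R(D) = exp(−0.00000437 × 5000) = 0.978387
Parallel (A, B, and C): 1 − (1 − 0.769896)(1 − 0.982308)(1 − 0.877656) = 0.999502
Series ([0.999502] and D): 0.999502 × 0.978387 = 0.9779

0.9779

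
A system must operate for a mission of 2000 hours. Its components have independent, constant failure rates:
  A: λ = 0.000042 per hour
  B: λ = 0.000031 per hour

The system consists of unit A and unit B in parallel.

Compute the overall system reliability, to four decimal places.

R(A) = exp(−0.000042 × 2000) = 0.919431
R(B) = exp(−0.000031 × 2000) = 0.939883
Parallel (A and B): 1 − (1 − 0.919431)(1 − 0.939883) = 0.9952

0.9952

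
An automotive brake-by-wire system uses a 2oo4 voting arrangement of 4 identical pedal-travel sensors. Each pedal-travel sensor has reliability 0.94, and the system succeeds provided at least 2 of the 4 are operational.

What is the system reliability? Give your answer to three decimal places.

0.999

R = Σ_{i=2}^{4} C(4,i) p^i (1−p)^{4−i} with p = 0.94
C(4,2)·0.94^2·0.06^2 = 0.01909
C(4,3)·0.94^3·0.06^1 = 0.19934
C(4,4)·0.94^4·0.06^0 = 0.78075
Sum = 0.999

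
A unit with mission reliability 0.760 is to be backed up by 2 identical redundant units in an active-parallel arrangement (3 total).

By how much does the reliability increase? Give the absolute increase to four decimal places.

0.2262

R_before = 0.760
R_after = 1 − (1 − 0.760)^3 = 0.9862
ΔR = 0.9862 − 0.760 = 0.2262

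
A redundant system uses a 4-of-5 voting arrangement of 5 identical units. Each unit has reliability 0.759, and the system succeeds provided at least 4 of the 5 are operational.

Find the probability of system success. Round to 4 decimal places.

R = Σ_{i=4}^{5} C(5,i) p^i (1−p)^{5−i} with p = 0.759
C(5,4)·0.759^4·0.241^1 = 0.399903
C(5,5)·0.759^5·0.241^0 = 0.251889
Sum = 0.6518

0.6518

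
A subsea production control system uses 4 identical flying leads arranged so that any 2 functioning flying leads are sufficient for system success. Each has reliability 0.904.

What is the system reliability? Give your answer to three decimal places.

0.997

R = Σ_{i=2}^{4} C(4,i) p^i (1−p)^{4−i} with p = 0.904
C(4,2)·0.904^2·0.096^2 = 0.04519
C(4,3)·0.904^3·0.096^1 = 0.28369
C(4,4)·0.904^4·0.096^0 = 0.66784
Sum = 0.997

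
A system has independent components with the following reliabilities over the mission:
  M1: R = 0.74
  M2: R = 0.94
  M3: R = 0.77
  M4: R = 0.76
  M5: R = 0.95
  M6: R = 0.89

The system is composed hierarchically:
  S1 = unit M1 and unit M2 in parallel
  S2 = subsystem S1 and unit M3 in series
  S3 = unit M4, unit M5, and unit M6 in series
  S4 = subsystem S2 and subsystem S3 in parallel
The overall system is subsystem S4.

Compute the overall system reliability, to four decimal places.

0.9135

Parallel (M1 and M2): 1 − (1 − 0.740000)(1 − 0.940000) = 0.984400
Series ([0.984400] and M3): 0.984400 × 0.770000 = 0.757988
Series (M4, M5, and M6): 0.760000 × 0.950000 × 0.890000 = 0.642580
Parallel ([0.757988] and [0.642580]): 1 − (1 − 0.757988)(1 − 0.642580) = 0.9135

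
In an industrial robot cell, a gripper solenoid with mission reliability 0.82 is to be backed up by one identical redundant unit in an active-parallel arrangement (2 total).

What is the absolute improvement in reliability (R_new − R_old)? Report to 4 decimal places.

0.1476

R_before = 0.82
R_after = 1 − (1 − 0.82)^2 = 0.9676
ΔR = 0.9676 − 0.82 = 0.1476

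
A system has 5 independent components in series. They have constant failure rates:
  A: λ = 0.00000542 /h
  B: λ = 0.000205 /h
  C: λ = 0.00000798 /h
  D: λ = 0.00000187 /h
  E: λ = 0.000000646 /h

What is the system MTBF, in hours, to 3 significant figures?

Series of exponential components: λ_sys = Σ λ_i
λ_sys = 0.00000542 + 0.000205 + 0.00000798 + 0.00000187 + 0.000000646 = 2.2092e-04 /h
MTBF = 1 / λ_sys = 4530 h

4530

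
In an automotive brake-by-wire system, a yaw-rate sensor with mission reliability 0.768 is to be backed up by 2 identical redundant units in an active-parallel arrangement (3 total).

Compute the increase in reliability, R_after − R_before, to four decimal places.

R_before = 0.768
R_after = 1 − (1 − 0.768)^3 = 0.9875
ΔR = 0.9875 − 0.768 = 0.2195

0.2195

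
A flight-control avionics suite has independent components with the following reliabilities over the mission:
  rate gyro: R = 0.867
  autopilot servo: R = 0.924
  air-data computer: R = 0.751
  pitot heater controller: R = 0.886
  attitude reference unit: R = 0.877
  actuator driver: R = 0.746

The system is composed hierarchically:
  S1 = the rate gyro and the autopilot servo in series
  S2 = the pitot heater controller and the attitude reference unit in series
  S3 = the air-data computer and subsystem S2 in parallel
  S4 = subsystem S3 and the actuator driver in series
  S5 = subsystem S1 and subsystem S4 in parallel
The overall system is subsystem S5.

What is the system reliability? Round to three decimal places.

0.941

Series (rate gyro and autopilot servo): 0.86700 × 0.92400 = 0.80111
Series (pitot heater controller and attitude reference unit): 0.88600 × 0.87700 = 0.77702
Parallel (air-data computer and [0.77702]): 1 − (1 − 0.75100)(1 − 0.77702) = 0.94448
Series ([0.94448] and actuator driver): 0.94448 × 0.74600 = 0.70458
Parallel ([0.80111] and [0.70458]): 1 − (1 − 0.80111)(1 − 0.70458) = 0.941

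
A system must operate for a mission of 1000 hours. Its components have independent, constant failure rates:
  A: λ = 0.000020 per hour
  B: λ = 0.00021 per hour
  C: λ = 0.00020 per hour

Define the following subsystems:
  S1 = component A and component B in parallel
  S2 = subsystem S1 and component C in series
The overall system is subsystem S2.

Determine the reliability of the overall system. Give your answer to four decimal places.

0.8157

R(A) = exp(−0.000020 × 1000) = 0.980199
R(B) = exp(−0.00021 × 1000) = 0.810584
R(C) = exp(−0.00020 × 1000) = 0.818731
Parallel (A and B): 1 − (1 − 0.980199)(1 − 0.810584) = 0.996249
Series ([0.996249] and C): 0.996249 × 0.818731 = 0.8157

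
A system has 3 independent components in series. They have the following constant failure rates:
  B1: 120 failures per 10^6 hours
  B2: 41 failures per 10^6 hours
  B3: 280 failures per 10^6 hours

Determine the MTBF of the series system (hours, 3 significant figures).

2270

Series of exponential components: λ_sys = Σ λ_i
λ_sys = 0.00012 + 0.000041 + 0.00028 = 4.4100e-04 /h
MTBF = 1 / λ_sys = 2270 h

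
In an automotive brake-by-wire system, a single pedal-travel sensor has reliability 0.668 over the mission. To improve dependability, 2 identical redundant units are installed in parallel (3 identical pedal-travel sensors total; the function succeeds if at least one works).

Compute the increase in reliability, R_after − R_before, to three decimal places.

R_before = 0.668
R_after = 1 − (1 − 0.668)^3 = 0.963
ΔR = 0.963 − 0.668 = 0.295

0.295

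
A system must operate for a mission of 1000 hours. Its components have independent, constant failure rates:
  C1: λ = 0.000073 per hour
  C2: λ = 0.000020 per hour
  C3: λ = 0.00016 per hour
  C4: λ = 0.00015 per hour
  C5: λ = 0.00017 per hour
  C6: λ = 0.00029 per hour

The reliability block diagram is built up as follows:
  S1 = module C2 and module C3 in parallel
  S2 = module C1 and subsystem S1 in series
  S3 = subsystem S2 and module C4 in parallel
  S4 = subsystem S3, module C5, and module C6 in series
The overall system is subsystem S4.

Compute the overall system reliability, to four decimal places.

0.6249

R(C1) = exp(−0.000073 × 1000) = 0.929601
R(C2) = exp(−0.000020 × 1000) = 0.980199
R(C3) = exp(−0.00016 × 1000) = 0.852144
R(C4) = exp(−0.00015 × 1000) = 0.860708
R(C5) = exp(−0.00017 × 1000) = 0.843665
R(C6) = exp(−0.00029 × 1000) = 0.748264
Parallel (C2 and C3): 1 − (1 − 0.980199)(1 − 0.852144) = 0.997072
Series (C1 and [0.997072]): 0.929601 × 0.997072 = 0.926879
Parallel ([0.926879] and C4): 1 − (1 − 0.926879)(1 − 0.860708) = 0.989815
Series ([0.989815], C5, and C6): 0.989815 × 0.843665 × 0.748264 = 0.6249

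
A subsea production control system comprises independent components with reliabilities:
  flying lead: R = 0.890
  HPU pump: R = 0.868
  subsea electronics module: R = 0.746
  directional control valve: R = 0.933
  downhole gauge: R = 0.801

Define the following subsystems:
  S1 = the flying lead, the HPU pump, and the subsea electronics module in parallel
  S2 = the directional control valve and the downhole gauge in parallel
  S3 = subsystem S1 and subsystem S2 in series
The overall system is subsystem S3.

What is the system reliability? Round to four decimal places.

Parallel (flying lead, HPU pump, and subsea electronics module): 1 − (1 − 0.890000)(1 − 0.868000)(1 − 0.746000) = 0.996312
Parallel (directional control valve and downhole gauge): 1 − (1 − 0.933000)(1 − 0.801000) = 0.986667
Series ([0.996312] and [0.986667]): 0.996312 × 0.986667 = 0.9830

0.9830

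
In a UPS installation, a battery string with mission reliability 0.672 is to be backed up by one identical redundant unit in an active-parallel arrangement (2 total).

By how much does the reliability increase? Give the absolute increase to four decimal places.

R_before = 0.672
R_after = 1 − (1 − 0.672)^2 = 0.8924
ΔR = 0.8924 − 0.672 = 0.2204

0.2204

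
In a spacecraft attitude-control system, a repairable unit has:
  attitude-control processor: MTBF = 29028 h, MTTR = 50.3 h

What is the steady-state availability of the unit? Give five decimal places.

A(attitude-control processor) = MTBF/(MTBF+MTTR) = 29028/(29028+50.3) = 0.99827

0.99827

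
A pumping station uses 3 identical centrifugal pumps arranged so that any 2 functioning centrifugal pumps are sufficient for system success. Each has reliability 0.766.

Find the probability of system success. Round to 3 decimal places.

R = Σ_{i=2}^{3} C(3,i) p^i (1−p)^{3−i} with p = 0.766
C(3,2)·0.766^2·0.234^1 = 0.41190
C(3,3)·0.766^3·0.234^0 = 0.44946
Sum = 0.861

0.861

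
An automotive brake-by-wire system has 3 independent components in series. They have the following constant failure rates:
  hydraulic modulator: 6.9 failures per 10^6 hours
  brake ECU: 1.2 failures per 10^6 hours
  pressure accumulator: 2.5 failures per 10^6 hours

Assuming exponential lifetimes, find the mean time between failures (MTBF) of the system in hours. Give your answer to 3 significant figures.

Series of exponential components: λ_sys = Σ λ_i
λ_sys = 0.0000069 + 0.0000012 + 0.0000025 = 1.0600e-05 /h
MTBF = 1 / λ_sys = 94300 h

94300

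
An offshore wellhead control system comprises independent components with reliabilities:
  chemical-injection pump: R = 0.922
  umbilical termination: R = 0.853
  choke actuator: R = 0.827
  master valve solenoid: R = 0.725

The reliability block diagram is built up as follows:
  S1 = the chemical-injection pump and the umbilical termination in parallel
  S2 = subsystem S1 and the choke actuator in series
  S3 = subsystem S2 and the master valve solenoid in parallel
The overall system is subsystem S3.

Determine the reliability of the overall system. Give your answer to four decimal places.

Parallel (chemical-injection pump and umbilical termination): 1 − (1 − 0.922000)(1 − 0.853000) = 0.988534
Series ([0.988534] and choke actuator): 0.988534 × 0.827000 = 0.817518
Parallel ([0.817518] and master valve solenoid): 1 − (1 − 0.817518)(1 − 0.725000) = 0.9498

0.9498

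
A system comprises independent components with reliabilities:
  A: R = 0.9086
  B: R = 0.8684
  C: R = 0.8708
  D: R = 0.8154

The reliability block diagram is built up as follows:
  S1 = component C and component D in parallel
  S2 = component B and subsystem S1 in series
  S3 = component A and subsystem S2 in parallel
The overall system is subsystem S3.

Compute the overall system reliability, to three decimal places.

0.986

Parallel (C and D): 1 − (1 − 0.87080)(1 − 0.81540) = 0.97615
Series (B and [0.97615]): 0.86840 × 0.97615 = 0.84769
Parallel (A and [0.84769]): 1 − (1 − 0.90860)(1 − 0.84769) = 0.986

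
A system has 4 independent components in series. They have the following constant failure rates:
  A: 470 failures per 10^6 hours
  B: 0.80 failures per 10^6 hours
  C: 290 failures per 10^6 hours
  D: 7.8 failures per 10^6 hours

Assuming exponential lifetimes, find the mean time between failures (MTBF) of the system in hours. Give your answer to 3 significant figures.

1300

Series of exponential components: λ_sys = Σ λ_i
λ_sys = 0.00047 + 0.00000080 + 0.00029 + 0.0000078 = 7.6860e-04 /h
MTBF = 1 / λ_sys = 1300 h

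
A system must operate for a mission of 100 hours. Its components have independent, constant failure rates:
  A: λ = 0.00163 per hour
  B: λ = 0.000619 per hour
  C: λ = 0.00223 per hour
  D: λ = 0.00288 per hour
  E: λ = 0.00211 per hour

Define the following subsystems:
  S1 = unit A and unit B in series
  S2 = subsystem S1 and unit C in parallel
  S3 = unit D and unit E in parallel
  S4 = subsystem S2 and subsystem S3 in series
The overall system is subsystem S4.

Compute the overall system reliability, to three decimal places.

R(A) = exp(−0.00163 × 100) = 0.84959
R(B) = exp(−0.000619 × 100) = 0.93998
R(C) = exp(−0.00223 × 100) = 0.80011
R(D) = exp(−0.00288 × 100) = 0.74976
R(E) = exp(−0.00211 × 100) = 0.80977
Series (A and B): 0.84959 × 0.93998 = 0.79860
Parallel ([0.79860] and C): 1 − (1 − 0.79860)(1 − 0.80011) = 0.95974
Parallel (D and E): 1 − (1 − 0.74976)(1 − 0.80977) = 0.95240
Series ([0.95974] and [0.95240]): 0.95974 × 0.95240 = 0.914

0.914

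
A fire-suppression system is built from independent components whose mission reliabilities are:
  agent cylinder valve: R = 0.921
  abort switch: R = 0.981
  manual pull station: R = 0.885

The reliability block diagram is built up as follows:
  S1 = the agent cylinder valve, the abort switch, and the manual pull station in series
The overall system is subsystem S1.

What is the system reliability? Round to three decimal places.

Series (agent cylinder valve, abort switch, and manual pull station): 0.92100 × 0.98100 × 0.88500 = 0.800

0.800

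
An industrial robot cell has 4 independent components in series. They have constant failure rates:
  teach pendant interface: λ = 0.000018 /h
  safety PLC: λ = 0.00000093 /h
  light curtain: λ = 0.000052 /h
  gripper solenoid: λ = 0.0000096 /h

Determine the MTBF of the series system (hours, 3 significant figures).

Series of exponential components: λ_sys = Σ λ_i
λ_sys = 0.000018 + 0.00000093 + 0.000052 + 0.0000096 = 8.0530e-05 /h
MTBF = 1 / λ_sys = 12400 h

12400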